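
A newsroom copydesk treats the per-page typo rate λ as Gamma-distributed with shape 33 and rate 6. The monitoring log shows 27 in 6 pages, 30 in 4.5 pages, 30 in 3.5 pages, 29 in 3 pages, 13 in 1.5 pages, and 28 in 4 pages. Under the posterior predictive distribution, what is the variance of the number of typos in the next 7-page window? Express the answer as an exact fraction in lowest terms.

9940/171

Total count: 27 + 30 + 30 + 29 + 13 + 28 = 157.
Total exposure: 6 + 4.5 + 3.5 + 3 + 1.5 + 4 = 22.5 pages.
Gamma(α, β) with Poisson data over total exposure Σt gives posterior Gamma(α+Σx, β+Σt) = Gamma(190, 57/2).
The posterior predictive for a window of length T is Negative Binomial with variance T·α'·(β'+T)/β'² = 7·190·(71/2)/(3249/4) = 9940/171.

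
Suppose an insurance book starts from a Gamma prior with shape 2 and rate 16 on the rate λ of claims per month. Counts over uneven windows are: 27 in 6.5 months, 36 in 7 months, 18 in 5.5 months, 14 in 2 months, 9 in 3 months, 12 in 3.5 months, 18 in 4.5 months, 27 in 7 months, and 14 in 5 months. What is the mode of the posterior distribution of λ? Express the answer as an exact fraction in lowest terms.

Total count: 27 + 36 + 18 + 14 + 9 + 12 + 18 + 27 + 14 = 175.
Total exposure: 6.5 + 7 + 5.5 + 2 + 3 + 3.5 + 4.5 + 7 + 5 = 44 months.
Conjugate update: add total count to the shape and total exposure to the rate, giving Gamma(177, 60).
Posterior mode = (α'−1)/β' = 176/60 = 44/15.

44/15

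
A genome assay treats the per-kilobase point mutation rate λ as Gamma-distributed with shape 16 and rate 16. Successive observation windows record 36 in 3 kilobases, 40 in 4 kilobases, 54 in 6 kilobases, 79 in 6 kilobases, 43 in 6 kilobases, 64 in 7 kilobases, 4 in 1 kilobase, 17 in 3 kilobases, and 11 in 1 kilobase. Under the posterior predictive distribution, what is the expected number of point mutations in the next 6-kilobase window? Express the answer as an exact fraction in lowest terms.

2184/53

Total count: 36 + 40 + 54 + 79 + 43 + 64 + 4 + 17 + 11 = 348.
Total exposure: 3 + 4 + 6 + 6 + 6 + 7 + 1 + 3 + 1 = 37 kilobases.
Conjugate update: add total count to the shape and total exposure to the rate, giving Gamma(364, 53).
Predictive mean over a 6-kilobase window = T·E[λ|data] = 6·364/53 = 2184/53.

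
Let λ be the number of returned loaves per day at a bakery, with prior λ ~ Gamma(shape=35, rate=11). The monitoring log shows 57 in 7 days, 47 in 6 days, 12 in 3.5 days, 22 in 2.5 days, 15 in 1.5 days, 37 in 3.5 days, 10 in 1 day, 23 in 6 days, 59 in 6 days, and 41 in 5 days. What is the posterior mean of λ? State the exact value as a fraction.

358/53

Total count: 57 + 47 + 12 + 22 + 15 + 37 + 10 + 23 + 59 + 41 = 323.
Total exposure: 7 + 6 + 3.5 + 2.5 + 1.5 + 3.5 + 1 + 6 + 6 + 5 = 42 days.
Posterior: α' = 35 + 323 = 358, β' = 11 + 42 = 53.
Posterior mean = α'/β' = 358/53.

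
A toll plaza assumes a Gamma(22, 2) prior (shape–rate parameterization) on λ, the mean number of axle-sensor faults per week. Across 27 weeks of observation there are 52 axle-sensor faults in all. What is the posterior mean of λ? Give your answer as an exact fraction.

74/29

Total count 52 over total exposure 27 weeks.
Conjugate update: add total count to the shape and total exposure to the rate, giving Gamma(74, 29).
Posterior mean = α'/β' = 74/29.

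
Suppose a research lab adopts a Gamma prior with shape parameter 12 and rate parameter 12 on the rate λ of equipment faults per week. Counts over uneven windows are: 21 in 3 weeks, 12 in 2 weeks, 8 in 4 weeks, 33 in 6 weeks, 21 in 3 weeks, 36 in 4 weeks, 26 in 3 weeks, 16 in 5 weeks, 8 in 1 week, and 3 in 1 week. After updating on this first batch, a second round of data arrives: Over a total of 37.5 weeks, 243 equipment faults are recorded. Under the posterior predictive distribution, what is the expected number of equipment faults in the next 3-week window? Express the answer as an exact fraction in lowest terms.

2634/163

Total count: 21 + 12 + 8 + 33 + 21 + 36 + 26 + 16 + 8 + 3 = 184.
Total exposure: 3 + 2 + 4 + 6 + 3 + 4 + 3 + 5 + 1 + 1 = 32 weeks.
After the first batch: Gamma(12 + 184, 12 + 32) = Gamma(196, 44).
Total count 243 over total exposure 37.5 weeks.
After the second batch: Gamma(196 + 243, 44 + 37.5) = Gamma(439, 163/2).
Predictive mean over a 3-week window = T·E[λ|data] = 3·439/(163/2) = 2634/163.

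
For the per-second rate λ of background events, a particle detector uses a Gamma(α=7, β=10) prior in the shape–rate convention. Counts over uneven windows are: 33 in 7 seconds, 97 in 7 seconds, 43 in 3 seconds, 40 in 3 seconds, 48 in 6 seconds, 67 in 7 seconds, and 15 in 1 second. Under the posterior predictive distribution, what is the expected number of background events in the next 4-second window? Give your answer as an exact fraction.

350/11

Total count: 33 + 97 + 43 + 40 + 48 + 67 + 15 = 343.
Total exposure: 7 + 7 + 3 + 3 + 6 + 7 + 1 = 34 seconds.
Conjugate update: add total count to the shape and total exposure to the rate, giving Gamma(350, 44).
Predictive mean over a 4-second window = T·E[λ|data] = 4·350/44 = 350/11.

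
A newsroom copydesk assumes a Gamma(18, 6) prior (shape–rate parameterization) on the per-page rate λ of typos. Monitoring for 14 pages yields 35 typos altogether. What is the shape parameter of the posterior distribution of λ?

Total count 35 over total exposure 14 pages.
Gamma(α, β) with Poisson data over total exposure Σt gives posterior Gamma(α+Σx, β+Σt) = Gamma(53, 20).

53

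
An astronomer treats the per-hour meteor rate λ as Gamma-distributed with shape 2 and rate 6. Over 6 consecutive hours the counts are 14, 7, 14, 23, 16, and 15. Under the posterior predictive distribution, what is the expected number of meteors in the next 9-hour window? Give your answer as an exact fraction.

273/4

Total count: 14 + 7 + 14 + 23 + 16 + 15 = 89.
Total exposure: 6 hours.
The Gamma prior is conjugate for the Poisson rate, so λ | data ~ Gamma(2+89, 6+6) = Gamma(91, 12).
Predictive mean over a 9-hour window = T·E[λ|data] = 9·91/12 = 273/4.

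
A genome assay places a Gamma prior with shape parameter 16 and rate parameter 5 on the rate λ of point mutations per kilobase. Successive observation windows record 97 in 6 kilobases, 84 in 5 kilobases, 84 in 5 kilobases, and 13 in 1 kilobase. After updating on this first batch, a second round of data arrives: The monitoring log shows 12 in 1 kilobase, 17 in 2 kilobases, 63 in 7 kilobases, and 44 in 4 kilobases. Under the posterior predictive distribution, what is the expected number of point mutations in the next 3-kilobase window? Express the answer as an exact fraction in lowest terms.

215/6

Total count: 97 + 84 + 84 + 13 = 278.
Total exposure: 6 + 5 + 5 + 1 = 17 kilobases.
After the first batch: Gamma(16 + 278, 5 + 17) = Gamma(294, 22).
Total count: 12 + 17 + 63 + 44 = 136.
Total exposure: 1 + 2 + 7 + 4 = 14 kilobases.
After the second batch: Gamma(294 + 136, 22 + 14) = Gamma(430, 36).
Predictive mean over a 3-kilobase window = T·E[λ|data] = 3·430/36 = 215/6.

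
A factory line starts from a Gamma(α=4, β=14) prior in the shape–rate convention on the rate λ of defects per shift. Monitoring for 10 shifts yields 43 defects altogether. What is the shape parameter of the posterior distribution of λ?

Total count 43 over total exposure 10 shifts.
Gamma(α, β) with Poisson data over total exposure Σt gives posterior Gamma(α+Σx, β+Σt) = Gamma(47, 24).

47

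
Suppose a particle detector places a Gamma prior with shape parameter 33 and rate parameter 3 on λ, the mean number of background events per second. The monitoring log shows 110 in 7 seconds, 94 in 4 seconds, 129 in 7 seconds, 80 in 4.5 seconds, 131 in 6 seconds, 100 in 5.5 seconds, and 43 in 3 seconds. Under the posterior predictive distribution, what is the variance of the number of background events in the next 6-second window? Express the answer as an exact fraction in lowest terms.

621/5

Total count: 110 + 94 + 129 + 80 + 131 + 100 + 43 = 687.
Total exposure: 7 + 4 + 7 + 4.5 + 6 + 5.5 + 3 = 37 seconds.
Gamma(α, β) with Poisson data over total exposure Σt gives posterior Gamma(α+Σx, β+Σt) = Gamma(720, 40).
The posterior predictive for a window of length T is Negative Binomial with variance T·α'·(β'+T)/β'² = 6·720·46/1600 = 621/5.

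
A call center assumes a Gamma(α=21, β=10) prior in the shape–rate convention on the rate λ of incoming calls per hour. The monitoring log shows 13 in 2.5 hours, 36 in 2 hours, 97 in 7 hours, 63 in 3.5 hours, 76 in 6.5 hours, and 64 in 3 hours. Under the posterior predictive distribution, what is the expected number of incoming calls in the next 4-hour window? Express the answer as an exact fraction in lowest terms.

Total count: 13 + 36 + 97 + 63 + 76 + 64 = 349.
Total exposure: 2.5 + 2 + 7 + 3.5 + 6.5 + 3 = 24.5 hours.
Posterior: α' = 21 + 349 = 370, β' = 10 + 24.5 = 69/2.
Predictive mean over a 4-hour window = T·E[λ|data] = 4·370/(69/2) = 2960/69.

2960/69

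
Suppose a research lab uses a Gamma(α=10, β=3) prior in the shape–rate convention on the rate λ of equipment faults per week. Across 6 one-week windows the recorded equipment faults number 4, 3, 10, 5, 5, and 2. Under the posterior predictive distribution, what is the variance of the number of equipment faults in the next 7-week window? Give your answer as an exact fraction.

1456/27

Total count: 4 + 3 + 10 + 5 + 5 + 2 = 29.
Total exposure: 6 weeks.
Conjugate update: add total count to the shape and total exposure to the rate, giving Gamma(39, 9).
The posterior predictive for a window of length T is Negative Binomial with variance T·α'·(β'+T)/β'² = 7·39·16/81 = 1456/27.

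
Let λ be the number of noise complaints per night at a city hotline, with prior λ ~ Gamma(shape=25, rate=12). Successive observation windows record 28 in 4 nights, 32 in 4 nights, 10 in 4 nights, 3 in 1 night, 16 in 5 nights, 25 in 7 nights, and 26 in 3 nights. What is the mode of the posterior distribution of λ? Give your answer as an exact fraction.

41/10

Total count: 28 + 32 + 10 + 3 + 16 + 25 + 26 = 140.
Total exposure: 4 + 4 + 4 + 1 + 5 + 7 + 3 = 28 nights.
Gamma(α, β) with Poisson data over total exposure Σt gives posterior Gamma(α+Σx, β+Σt) = Gamma(165, 40).
Posterior mode = (α'−1)/β' = 164/40 = 41/10.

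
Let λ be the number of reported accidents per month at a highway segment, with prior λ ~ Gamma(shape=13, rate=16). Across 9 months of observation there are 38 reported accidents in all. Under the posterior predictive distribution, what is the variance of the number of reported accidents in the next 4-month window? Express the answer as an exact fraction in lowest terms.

Total count 38 over total exposure 9 months.
Posterior: α' = 13 + 38 = 51, β' = 16 + 9 = 25.
The posterior predictive for a window of length T is Negative Binomial with variance T·α'·(β'+T)/β'² = 4·51·29/625 = 5916/625.

5916/625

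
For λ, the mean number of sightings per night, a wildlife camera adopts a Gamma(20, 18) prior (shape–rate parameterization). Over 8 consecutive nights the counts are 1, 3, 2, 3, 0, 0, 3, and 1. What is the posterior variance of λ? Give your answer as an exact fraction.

33/676

Total count: 1 + 3 + 2 + 3 + 0 + 0 + 3 + 1 = 13.
Total exposure: 8 nights.
Gamma(α, β) with Poisson data over total exposure Σt gives posterior Gamma(α+Σx, β+Σt) = Gamma(33, 26).
Posterior variance = α'/β'² = 33/676.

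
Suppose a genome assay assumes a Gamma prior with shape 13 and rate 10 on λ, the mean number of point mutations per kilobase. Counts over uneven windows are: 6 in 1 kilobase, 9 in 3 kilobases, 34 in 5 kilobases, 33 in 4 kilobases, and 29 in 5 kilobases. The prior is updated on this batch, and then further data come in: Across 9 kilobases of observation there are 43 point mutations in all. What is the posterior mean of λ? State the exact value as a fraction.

167/37

Total count: 6 + 9 + 34 + 33 + 29 = 111.
Total exposure: 1 + 3 + 5 + 4 + 5 = 18 kilobases.
After the first batch: Gamma(13 + 111, 10 + 18) = Gamma(124, 28).
Total count 43 over total exposure 9 kilobases.
After the second batch: Gamma(124 + 43, 28 + 9) = Gamma(167, 37).
Posterior mean = α'/β' = 167/37.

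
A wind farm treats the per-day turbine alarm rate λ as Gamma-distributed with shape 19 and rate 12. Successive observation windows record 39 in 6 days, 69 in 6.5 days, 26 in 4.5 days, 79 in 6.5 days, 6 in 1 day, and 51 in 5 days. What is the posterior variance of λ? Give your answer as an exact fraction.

Total count: 39 + 69 + 26 + 79 + 6 + 51 = 270.
Total exposure: 6 + 6.5 + 4.5 + 6.5 + 1 + 5 = 29.5 days.
Gamma(α, β) with Poisson data over total exposure Σt gives posterior Gamma(α+Σx, β+Σt) = Gamma(289, 83/2).
Posterior variance = α'/β'² = 289/(6889/4) = 1156/6889.

1156/6889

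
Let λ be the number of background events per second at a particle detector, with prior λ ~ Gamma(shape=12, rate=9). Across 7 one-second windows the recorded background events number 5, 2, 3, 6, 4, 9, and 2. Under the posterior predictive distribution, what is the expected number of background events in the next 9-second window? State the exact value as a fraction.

Total count: 5 + 2 + 3 + 6 + 4 + 9 + 2 = 31.
Total exposure: 7 seconds.
Conjugate update: add total count to the shape and total exposure to the rate, giving Gamma(43, 16).
Predictive mean over a 9-second window = T·E[λ|data] = 9·43/16 = 387/16.

387/16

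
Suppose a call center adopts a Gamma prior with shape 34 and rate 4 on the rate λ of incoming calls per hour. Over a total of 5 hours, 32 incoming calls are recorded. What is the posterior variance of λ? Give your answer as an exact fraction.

22/27

Total count 32 over total exposure 5 hours.
Posterior: α' = 34 + 32 = 66, β' = 4 + 5 = 9.
Posterior variance = α'/β'² = 66/81 = 22/27.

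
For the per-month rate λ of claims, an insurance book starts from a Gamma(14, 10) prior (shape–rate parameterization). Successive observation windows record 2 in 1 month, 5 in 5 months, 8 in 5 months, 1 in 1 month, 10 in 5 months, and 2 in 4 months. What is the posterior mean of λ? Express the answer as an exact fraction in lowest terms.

42/31

Total count: 2 + 5 + 8 + 1 + 10 + 2 = 28.
Total exposure: 1 + 5 + 5 + 1 + 5 + 4 = 21 months.
The Gamma prior is conjugate for the Poisson rate, so λ | data ~ Gamma(14+28, 10+21) = Gamma(42, 31).
Posterior mean = α'/β' = 42/31.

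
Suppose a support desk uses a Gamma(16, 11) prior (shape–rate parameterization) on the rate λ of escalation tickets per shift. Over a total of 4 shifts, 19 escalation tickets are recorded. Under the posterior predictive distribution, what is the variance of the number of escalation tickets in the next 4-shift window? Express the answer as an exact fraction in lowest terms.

Total count 19 over total exposure 4 shifts.
Gamma(α, β) with Poisson data over total exposure Σt gives posterior Gamma(α+Σx, β+Σt) = Gamma(35, 15).
The posterior predictive for a window of length T is Negative Binomial with variance T·α'·(β'+T)/β'² = 4·35·19/225 = 532/45.

532/45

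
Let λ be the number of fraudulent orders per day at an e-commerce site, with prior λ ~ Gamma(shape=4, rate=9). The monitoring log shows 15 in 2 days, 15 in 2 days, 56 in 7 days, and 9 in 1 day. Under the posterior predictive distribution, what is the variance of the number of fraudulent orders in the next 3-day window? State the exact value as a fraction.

Total count: 15 + 15 + 56 + 9 = 95.
Total exposure: 2 + 2 + 7 + 1 = 12 days.
Gamma(α, β) with Poisson data over total exposure Σt gives posterior Gamma(α+Σx, β+Σt) = Gamma(99, 21).
The posterior predictive for a window of length T is Negative Binomial with variance T·α'·(β'+T)/β'² = 3·99·24/441 = 792/49.

792/49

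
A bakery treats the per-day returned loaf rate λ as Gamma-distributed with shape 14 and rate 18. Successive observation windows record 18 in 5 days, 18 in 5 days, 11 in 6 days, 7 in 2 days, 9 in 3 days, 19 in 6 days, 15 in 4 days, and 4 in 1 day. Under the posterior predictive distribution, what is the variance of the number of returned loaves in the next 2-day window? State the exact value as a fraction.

598/125

Total count: 18 + 18 + 11 + 7 + 9 + 19 + 15 + 4 = 101.
Total exposure: 5 + 5 + 6 + 2 + 3 + 6 + 4 + 1 = 32 days.
Gamma(α, β) with Poisson data over total exposure Σt gives posterior Gamma(α+Σx, β+Σt) = Gamma(115, 50).
The posterior predictive for a window of length T is Negative Binomial with variance T·α'·(β'+T)/β'² = 2·115·52/2500 = 598/125.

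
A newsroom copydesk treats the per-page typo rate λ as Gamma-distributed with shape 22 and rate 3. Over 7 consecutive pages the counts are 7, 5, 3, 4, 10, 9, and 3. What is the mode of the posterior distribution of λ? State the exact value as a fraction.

Total count: 7 + 5 + 3 + 4 + 10 + 9 + 3 = 41.
Total exposure: 7 pages.
Gamma(α, β) with Poisson data over total exposure Σt gives posterior Gamma(α+Σx, β+Σt) = Gamma(63, 10).
Posterior mode = (α'−1)/β' = 62/10 = 31/5.

31/5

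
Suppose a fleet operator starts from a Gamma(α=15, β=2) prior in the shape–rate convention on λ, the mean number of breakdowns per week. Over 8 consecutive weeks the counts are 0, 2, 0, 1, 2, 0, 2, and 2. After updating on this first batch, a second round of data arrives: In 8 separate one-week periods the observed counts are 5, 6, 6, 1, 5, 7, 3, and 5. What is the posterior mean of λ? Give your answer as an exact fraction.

31/9

Total count: 0 + 2 + 0 + 1 + 2 + 0 + 2 + 2 = 9.
Total exposure: 8 weeks.
After the first batch: Gamma(15 + 9, 2 + 8) = Gamma(24, 10).
Total count: 5 + 6 + 6 + 1 + 5 + 7 + 3 + 5 = 38.
Total exposure: 8 weeks.
After the second batch: Gamma(24 + 38, 10 + 8) = Gamma(62, 18).
Posterior mean = α'/β' = 62/18 = 31/9.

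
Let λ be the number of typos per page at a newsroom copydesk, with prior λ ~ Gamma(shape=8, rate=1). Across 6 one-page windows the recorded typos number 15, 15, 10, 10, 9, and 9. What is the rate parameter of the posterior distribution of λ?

Total count: 15 + 15 + 10 + 10 + 9 + 9 = 68.
Total exposure: 6 pages.
Conjugate update: add total count to the shape and total exposure to the rate, giving Gamma(76, 7).

7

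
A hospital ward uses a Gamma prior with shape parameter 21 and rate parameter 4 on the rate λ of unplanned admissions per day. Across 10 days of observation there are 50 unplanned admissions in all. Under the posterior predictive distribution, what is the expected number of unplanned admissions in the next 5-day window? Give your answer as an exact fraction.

Total count 50 over total exposure 10 days.
The Gamma prior is conjugate for the Poisson rate, so λ | data ~ Gamma(21+50, 4+10) = Gamma(71, 14).
Predictive mean over a 5-day window = T·E[λ|data] = 5·71/14 = 355/14.

355/14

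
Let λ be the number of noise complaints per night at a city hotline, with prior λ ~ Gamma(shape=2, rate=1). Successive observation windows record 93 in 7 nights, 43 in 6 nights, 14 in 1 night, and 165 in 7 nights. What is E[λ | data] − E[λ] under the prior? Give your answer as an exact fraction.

Total count: 93 + 43 + 14 + 165 = 315.
Total exposure: 7 + 6 + 1 + 7 = 21 nights.
By Gamma–Poisson conjugacy, the posterior is Gamma(α + Σx, β + Σt) = Gamma(2 + 315, 1 + 21) = Gamma(317, 22).
Posterior mean = 317/22 = 317/22; prior mean = 2/1 = 2. Difference = 317/22 − 2 = 273/22.

273/22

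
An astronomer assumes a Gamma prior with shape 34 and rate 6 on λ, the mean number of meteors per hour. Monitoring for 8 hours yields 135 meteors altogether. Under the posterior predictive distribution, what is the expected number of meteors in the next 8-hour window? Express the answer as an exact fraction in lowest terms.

676/7

Total count 135 over total exposure 8 hours.
Posterior: α' = 34 + 135 = 169, β' = 6 + 8 = 14.
Predictive mean over an 8-hour window = T·E[λ|data] = 8·169/14 = 676/7.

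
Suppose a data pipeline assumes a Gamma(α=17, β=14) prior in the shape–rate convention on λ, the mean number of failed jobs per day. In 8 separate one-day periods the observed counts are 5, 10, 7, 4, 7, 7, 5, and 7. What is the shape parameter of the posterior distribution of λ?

Total count: 5 + 10 + 7 + 4 + 7 + 7 + 5 + 7 = 52.
Total exposure: 8 days.
Gamma(α, β) with Poisson data over total exposure Σt gives posterior Gamma(α+Σx, β+Σt) = Gamma(69, 22).

69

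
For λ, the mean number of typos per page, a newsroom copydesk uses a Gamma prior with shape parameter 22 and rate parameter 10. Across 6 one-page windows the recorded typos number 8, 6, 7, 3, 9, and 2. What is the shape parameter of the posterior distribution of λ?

57

Total count: 8 + 6 + 7 + 3 + 9 + 2 = 35.
Total exposure: 6 pages.
Conjugate update: add total count to the shape and total exposure to the rate, giving Gamma(57, 16).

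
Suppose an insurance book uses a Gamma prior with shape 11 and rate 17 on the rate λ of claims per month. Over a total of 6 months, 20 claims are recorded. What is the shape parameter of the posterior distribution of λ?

31

Total count 20 over total exposure 6 months.
Gamma(α, β) with Poisson data over total exposure Σt gives posterior Gamma(α+Σx, β+Σt) = Gamma(31, 23).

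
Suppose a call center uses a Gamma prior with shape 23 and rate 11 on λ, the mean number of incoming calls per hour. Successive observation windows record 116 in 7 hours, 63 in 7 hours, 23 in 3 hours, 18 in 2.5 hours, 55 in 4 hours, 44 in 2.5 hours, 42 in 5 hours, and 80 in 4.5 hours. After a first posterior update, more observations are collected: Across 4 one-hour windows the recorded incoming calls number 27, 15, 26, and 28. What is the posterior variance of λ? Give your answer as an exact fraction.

2240/10201

Total count: 116 + 63 + 23 + 18 + 55 + 44 + 42 + 80 = 441.
Total exposure: 7 + 7 + 3 + 2.5 + 4 + 2.5 + 5 + 4.5 = 35.5 hours.
After the first batch: Gamma(23 + 441, 11 + 35.5) = Gamma(464, 93/2).
Total count: 27 + 15 + 26 + 28 = 96.
Total exposure: 4 hours.
After the second batch: Gamma(464 + 96, 93/2 + 4) = Gamma(560, 101/2).
Posterior variance = α'/β'² = 560/(10201/4) = 2240/10201.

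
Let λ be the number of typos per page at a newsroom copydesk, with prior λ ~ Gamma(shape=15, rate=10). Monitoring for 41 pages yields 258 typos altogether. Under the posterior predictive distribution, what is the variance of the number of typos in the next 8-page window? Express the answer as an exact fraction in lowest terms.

42952/867

Total count 258 over total exposure 41 pages.
Gamma(α, β) with Poisson data over total exposure Σt gives posterior Gamma(α+Σx, β+Σt) = Gamma(273, 51).
The posterior predictive for a window of length T is Negative Binomial with variance T·α'·(β'+T)/β'² = 8·273·59/2601 = 42952/867.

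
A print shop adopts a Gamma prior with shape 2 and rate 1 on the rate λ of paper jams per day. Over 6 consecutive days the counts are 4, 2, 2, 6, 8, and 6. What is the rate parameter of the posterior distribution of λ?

7

Total count: 4 + 2 + 2 + 6 + 8 + 6 = 28.
Total exposure: 6 days.
The Gamma prior is conjugate for the Poisson rate, so λ | data ~ Gamma(2+28, 1+6) = Gamma(30, 7).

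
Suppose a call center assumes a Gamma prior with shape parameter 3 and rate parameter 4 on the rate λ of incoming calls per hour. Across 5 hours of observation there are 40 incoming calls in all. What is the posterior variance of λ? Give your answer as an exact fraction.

43/81

Total count 40 over total exposure 5 hours.
Conjugate update: add total count to the shape and total exposure to the rate, giving Gamma(43, 9).
Posterior variance = α'/β'² = 43/81.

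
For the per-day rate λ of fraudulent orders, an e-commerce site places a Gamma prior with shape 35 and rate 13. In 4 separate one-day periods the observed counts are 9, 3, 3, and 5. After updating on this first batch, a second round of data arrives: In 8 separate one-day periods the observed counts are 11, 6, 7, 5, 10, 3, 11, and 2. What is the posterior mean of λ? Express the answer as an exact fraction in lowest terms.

Total count: 9 + 3 + 3 + 5 = 20.
Total exposure: 4 days.
After the first batch: Gamma(35 + 20, 13 + 4) = Gamma(55, 17).
Total count: 11 + 6 + 7 + 5 + 10 + 3 + 11 + 2 = 55.
Total exposure: 8 days.
After the second batch: Gamma(55 + 55, 17 + 8) = Gamma(110, 25).
Posterior mean = α'/β' = 110/25 = 22/5.

22/5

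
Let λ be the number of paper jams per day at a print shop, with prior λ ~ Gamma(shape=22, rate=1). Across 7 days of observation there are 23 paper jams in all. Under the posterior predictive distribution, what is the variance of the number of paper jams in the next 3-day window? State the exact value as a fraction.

1485/64

Total count 23 over total exposure 7 days.
The Gamma prior is conjugate for the Poisson rate, so λ | data ~ Gamma(22+23, 1+7) = Gamma(45, 8).
The posterior predictive for a window of length T is Negative Binomial with variance T·α'·(β'+T)/β'² = 3·45·11/64 = 1485/64.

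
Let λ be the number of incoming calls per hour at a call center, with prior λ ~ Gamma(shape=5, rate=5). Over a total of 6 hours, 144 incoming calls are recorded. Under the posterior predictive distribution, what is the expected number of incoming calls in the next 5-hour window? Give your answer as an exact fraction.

Total count 144 over total exposure 6 hours.
Posterior: α' = 5 + 144 = 149, β' = 5 + 6 = 11.
Predictive mean over a 5-hour window = T·E[λ|data] = 5·149/11 = 745/11.

745/11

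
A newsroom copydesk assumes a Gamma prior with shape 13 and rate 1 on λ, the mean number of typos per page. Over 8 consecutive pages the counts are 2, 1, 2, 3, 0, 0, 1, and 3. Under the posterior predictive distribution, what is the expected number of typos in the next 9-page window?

25

Total count: 2 + 1 + 2 + 3 + 0 + 0 + 1 + 3 = 12.
Total exposure: 8 pages.
By Gamma–Poisson conjugacy, the posterior is Gamma(α + Σx, β + Σt) = Gamma(13 + 12, 1 + 8) = Gamma(25, 9).
Predictive mean over a 9-page window = T·E[λ|data] = 9·25/9 = 25.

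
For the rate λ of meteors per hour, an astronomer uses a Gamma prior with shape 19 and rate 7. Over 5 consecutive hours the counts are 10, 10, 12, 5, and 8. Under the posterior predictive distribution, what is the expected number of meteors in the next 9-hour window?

48

Total count: 10 + 10 + 12 + 5 + 8 = 45.
Total exposure: 5 hours.
Conjugate update: add total count to the shape and total exposure to the rate, giving Gamma(64, 12).
Predictive mean over a 9-hour window = T·E[λ|data] = 9·64/12 = 48.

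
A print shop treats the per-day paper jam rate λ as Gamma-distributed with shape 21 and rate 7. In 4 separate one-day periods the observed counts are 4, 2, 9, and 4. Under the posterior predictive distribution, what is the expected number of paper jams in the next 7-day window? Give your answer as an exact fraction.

Total count: 4 + 2 + 9 + 4 = 19.
Total exposure: 4 days.
Gamma(α, β) with Poisson data over total exposure Σt gives posterior Gamma(α+Σx, β+Σt) = Gamma(40, 11).
Predictive mean over a 7-day window = T·E[λ|data] = 7·40/11 = 280/11.

280/11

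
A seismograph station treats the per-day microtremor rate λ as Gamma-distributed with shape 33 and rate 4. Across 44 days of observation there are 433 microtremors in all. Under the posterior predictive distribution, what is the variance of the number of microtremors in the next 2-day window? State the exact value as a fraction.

Total count 433 over total exposure 44 days.
By Gamma–Poisson conjugacy, the posterior is Gamma(α + Σx, β + Σt) = Gamma(33 + 433, 4 + 44) = Gamma(466, 48).
The posterior predictive for a window of length T is Negative Binomial with variance T·α'·(β'+T)/β'² = 2·466·50/2304 = 5825/288.

5825/288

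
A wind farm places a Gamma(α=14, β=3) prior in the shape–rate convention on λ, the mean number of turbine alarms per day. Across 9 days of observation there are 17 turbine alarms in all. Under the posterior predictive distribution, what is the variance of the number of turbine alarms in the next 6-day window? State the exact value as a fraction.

93/4

Total count 17 over total exposure 9 days.
By Gamma–Poisson conjugacy, the posterior is Gamma(α + Σx, β + Σt) = Gamma(14 + 17, 3 + 9) = Gamma(31, 12).
The posterior predictive for a window of length T is Negative Binomial with variance T·α'·(β'+T)/β'² = 6·31·18/144 = 93/4.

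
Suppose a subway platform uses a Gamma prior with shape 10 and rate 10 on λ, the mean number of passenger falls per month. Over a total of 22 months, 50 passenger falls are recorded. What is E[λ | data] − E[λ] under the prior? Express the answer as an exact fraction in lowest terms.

Total count 50 over total exposure 22 months.
By Gamma–Poisson conjugacy, the posterior is Gamma(α + Σx, β + Σt) = Gamma(10 + 50, 10 + 22) = Gamma(60, 32).
Posterior mean = 60/32 = 15/8; prior mean = 10/10 = 1. Difference = 15/8 − 1 = 7/8.

7/8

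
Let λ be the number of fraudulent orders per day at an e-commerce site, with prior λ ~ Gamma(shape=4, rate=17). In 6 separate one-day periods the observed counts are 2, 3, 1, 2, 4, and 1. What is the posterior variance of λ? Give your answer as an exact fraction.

Total count: 2 + 3 + 1 + 2 + 4 + 1 = 13.
Total exposure: 6 days.
Gamma(α, β) with Poisson data over total exposure Σt gives posterior Gamma(α+Σx, β+Σt) = Gamma(17, 23).
Posterior variance = α'/β'² = 17/529.

17/529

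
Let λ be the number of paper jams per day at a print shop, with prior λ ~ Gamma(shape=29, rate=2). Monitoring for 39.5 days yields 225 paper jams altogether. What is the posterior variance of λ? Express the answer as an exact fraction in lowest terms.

Total count 225 over total exposure 39.5 days.
Conjugate update: add total count to the shape and total exposure to the rate, giving Gamma(254, 83/2).
Posterior variance = α'/β'² = 254/(6889/4) = 1016/6889.

1016/6889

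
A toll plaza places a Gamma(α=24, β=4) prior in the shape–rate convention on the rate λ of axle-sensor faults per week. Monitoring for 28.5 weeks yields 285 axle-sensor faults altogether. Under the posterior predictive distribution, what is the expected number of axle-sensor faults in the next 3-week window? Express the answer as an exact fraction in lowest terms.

1854/65

Total count 285 over total exposure 28.5 weeks.
The Gamma prior is conjugate for the Poisson rate, so λ | data ~ Gamma(24+285, 4+28.5) = Gamma(309, 65/2).
Predictive mean over a 3-week window = T·E[λ|data] = 3·309/(65/2) = 1854/65.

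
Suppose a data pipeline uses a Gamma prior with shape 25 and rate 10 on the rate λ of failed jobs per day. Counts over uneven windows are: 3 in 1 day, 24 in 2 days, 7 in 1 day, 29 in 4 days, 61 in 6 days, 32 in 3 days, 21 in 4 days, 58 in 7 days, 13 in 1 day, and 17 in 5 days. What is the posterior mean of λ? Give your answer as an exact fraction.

145/22

Total count: 3 + 24 + 7 + 29 + 61 + 32 + 21 + 58 + 13 + 17 = 265.
Total exposure: 1 + 2 + 1 + 4 + 6 + 3 + 4 + 7 + 1 + 5 = 34 days.
Gamma(α, β) with Poisson data over total exposure Σt gives posterior Gamma(α+Σx, β+Σt) = Gamma(290, 44).
Posterior mean = α'/β' = 290/44 = 145/22.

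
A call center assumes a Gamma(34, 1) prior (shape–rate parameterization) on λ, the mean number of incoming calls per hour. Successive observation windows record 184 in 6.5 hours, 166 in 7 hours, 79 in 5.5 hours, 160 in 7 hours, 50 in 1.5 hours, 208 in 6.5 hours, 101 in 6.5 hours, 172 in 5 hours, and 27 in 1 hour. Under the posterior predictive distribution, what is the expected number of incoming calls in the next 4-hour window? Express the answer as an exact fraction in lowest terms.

Total count: 184 + 166 + 79 + 160 + 50 + 208 + 101 + 172 + 27 = 1147.
Total exposure: 6.5 + 7 + 5.5 + 7 + 1.5 + 6.5 + 6.5 + 5 + 1 = 46.5 hours.
Posterior: α' = 34 + 1147 = 1181, β' = 1 + 46.5 = 95/2.
Predictive mean over a 4-hour window = T·E[λ|data] = 4·1181/(95/2) = 9448/95.

9448/95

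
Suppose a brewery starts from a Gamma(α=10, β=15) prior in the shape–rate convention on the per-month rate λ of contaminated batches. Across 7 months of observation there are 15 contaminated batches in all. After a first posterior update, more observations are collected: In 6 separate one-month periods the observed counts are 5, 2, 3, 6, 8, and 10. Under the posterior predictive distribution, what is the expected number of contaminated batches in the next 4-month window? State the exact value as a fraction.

Total count 15 over total exposure 7 months.
After the first batch: Gamma(10 + 15, 15 + 7) = Gamma(25, 22).
Total count: 5 + 2 + 3 + 6 + 8 + 10 = 34.
Total exposure: 6 months.
After the second batch: Gamma(25 + 34, 22 + 6) = Gamma(59, 28).
Predictive mean over a 4-month window = T·E[λ|data] = 4·59/28 = 59/7.

59/7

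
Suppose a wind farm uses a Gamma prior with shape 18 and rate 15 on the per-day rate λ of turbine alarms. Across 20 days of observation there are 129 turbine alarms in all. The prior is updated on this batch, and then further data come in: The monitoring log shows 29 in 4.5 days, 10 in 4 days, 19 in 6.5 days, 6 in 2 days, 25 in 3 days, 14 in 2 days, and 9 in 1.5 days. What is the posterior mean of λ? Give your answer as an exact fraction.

518/117

Total count 129 over total exposure 20 days.
After the first batch: Gamma(18 + 129, 15 + 20) = Gamma(147, 35).
Total count: 29 + 10 + 19 + 6 + 25 + 14 + 9 = 112.
Total exposure: 4.5 + 4 + 6.5 + 2 + 3 + 2 + 1.5 = 23.5 days.
After the second batch: Gamma(147 + 112, 35 + 23.5) = Gamma(259, 117/2).
Posterior mean = α'/β' = 259/(117/2) = 518/117.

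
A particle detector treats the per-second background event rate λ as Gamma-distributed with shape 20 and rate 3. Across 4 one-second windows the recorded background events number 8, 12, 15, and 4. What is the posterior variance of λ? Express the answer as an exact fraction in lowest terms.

Total count: 8 + 12 + 15 + 4 = 39.
Total exposure: 4 seconds.
Gamma(α, β) with Poisson data over total exposure Σt gives posterior Gamma(α+Σx, β+Σt) = Gamma(59, 7).
Posterior variance = α'/β'² = 59/49.

59/49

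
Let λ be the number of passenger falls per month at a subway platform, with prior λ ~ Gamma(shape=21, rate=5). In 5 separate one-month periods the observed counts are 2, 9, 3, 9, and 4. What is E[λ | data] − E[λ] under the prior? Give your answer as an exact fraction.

Total count: 2 + 9 + 3 + 9 + 4 = 27.
Total exposure: 5 months.
The Gamma prior is conjugate for the Poisson rate, so λ | data ~ Gamma(21+27, 5+5) = Gamma(48, 10).
Posterior mean = 48/10 = 24/5; prior mean = 21/5 = 21/5. Difference = 24/5 − 21/5 = 3/5.

3/5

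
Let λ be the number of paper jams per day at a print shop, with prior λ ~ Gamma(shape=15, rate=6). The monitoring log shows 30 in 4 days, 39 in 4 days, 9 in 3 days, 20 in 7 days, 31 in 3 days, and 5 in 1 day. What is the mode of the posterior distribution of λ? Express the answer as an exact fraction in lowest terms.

37/7

Total count: 30 + 39 + 9 + 20 + 31 + 5 = 134.
Total exposure: 4 + 4 + 3 + 7 + 3 + 1 = 22 days.
Posterior: α' = 15 + 134 = 149, β' = 6 + 22 = 28.
Posterior mode = (α'−1)/β' = 148/28 = 37/7.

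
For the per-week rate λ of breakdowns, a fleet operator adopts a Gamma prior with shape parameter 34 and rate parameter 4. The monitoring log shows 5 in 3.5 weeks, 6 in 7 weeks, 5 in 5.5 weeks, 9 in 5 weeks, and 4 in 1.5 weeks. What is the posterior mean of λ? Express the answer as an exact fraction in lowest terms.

Total count: 5 + 6 + 5 + 9 + 4 = 29.
Total exposure: 3.5 + 7 + 5.5 + 5 + 1.5 = 22.5 weeks.
Gamma(α, β) with Poisson data over total exposure Σt gives posterior Gamma(α+Σx, β+Σt) = Gamma(63, 53/2).
Posterior mean = α'/β' = 63/(53/2) = 126/53.

126/53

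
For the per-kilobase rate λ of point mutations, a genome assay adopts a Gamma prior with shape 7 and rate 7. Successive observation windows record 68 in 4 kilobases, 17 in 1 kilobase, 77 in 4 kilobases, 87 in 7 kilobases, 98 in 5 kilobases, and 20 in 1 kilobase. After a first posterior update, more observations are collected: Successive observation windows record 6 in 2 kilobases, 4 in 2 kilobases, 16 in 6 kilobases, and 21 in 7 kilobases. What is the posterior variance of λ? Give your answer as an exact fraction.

Total count: 68 + 17 + 77 + 87 + 98 + 20 = 367.
Total exposure: 4 + 1 + 4 + 7 + 5 + 1 = 22 kilobases.
After the first batch: Gamma(7 + 367, 7 + 22) = Gamma(374, 29).
Total count: 6 + 4 + 16 + 21 = 47.
Total exposure: 2 + 2 + 6 + 7 = 17 kilobases.
After the second batch: Gamma(374 + 47, 29 + 17) = Gamma(421, 46).
Posterior variance = α'/β'² = 421/2116.

421/2116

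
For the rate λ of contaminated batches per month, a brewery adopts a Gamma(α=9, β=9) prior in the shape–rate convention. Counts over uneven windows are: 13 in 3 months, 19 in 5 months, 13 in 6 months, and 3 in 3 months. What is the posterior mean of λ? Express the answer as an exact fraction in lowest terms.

57/26

Total count: 13 + 19 + 13 + 3 = 48.
Total exposure: 3 + 5 + 6 + 3 = 17 months.
Conjugate update: add total count to the shape and total exposure to the rate, giving Gamma(57, 26).
Posterior mean = α'/β' = 57/26.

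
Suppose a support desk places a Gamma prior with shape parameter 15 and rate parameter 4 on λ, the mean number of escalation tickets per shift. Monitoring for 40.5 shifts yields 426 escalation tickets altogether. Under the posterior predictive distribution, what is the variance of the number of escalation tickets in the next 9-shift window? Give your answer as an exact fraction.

849366/7921

Total count 426 over total exposure 40.5 shifts.
The Gamma prior is conjugate for the Poisson rate, so λ | data ~ Gamma(15+426, 4+40.5) = Gamma(441, 89/2).
The posterior predictive for a window of length T is Negative Binomial with variance T·α'·(β'+T)/β'² = 9·441·(107/2)/(7921/4) = 849366/7921.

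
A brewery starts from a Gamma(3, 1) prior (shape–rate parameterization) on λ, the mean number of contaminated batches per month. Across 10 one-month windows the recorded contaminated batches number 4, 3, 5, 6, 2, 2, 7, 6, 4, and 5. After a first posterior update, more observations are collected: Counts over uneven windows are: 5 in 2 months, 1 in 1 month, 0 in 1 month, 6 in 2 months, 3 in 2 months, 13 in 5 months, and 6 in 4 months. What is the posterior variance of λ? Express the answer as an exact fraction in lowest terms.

81/784

Total count: 4 + 3 + 5 + 6 + 2 + 2 + 7 + 6 + 4 + 5 = 44.
Total exposure: 10 months.
After the first batch: Gamma(3 + 44, 1 + 10) = Gamma(47, 11).
Total count: 5 + 1 + 0 + 6 + 3 + 13 + 6 = 34.
Total exposure: 2 + 1 + 1 + 2 + 2 + 5 + 4 = 17 months.
After the second batch: Gamma(47 + 34, 11 + 17) = Gamma(81, 28).
Posterior variance = α'/β'² = 81/784.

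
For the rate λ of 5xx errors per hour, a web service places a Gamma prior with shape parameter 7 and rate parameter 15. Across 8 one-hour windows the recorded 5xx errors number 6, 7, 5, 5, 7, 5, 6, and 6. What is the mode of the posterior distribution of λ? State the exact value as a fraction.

53/23

Total count: 6 + 7 + 5 + 5 + 7 + 5 + 6 + 6 = 47.
Total exposure: 8 hours.
Posterior: α' = 7 + 47 = 54, β' = 15 + 8 = 23.
Posterior mode = (α'−1)/β' = 53/23.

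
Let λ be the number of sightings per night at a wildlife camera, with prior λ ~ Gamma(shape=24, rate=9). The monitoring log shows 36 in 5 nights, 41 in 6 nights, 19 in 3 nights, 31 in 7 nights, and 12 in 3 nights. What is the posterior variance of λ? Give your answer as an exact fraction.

163/1089

Total count: 36 + 41 + 19 + 31 + 12 = 139.
Total exposure: 5 + 6 + 3 + 7 + 3 = 24 nights.
By Gamma–Poisson conjugacy, the posterior is Gamma(α + Σx, β + Σt) = Gamma(24 + 139, 9 + 24) = Gamma(163, 33).
Posterior variance = α'/β'² = 163/1089.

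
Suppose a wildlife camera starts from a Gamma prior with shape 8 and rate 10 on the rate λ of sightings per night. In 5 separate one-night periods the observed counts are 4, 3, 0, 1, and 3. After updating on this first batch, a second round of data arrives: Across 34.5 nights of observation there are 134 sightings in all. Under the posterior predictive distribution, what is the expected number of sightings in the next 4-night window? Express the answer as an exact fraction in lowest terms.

136/11

Total count: 4 + 3 + 0 + 1 + 3 = 11.
Total exposure: 5 nights.
After the first batch: Gamma(8 + 11, 10 + 5) = Gamma(19, 15).
Total count 134 over total exposure 34.5 nights.
After the second batch: Gamma(19 + 134, 15 + 34.5) = Gamma(153, 99/2).
Predictive mean over a 4-night window = T·E[λ|data] = 4·153/(99/2) = 136/11.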